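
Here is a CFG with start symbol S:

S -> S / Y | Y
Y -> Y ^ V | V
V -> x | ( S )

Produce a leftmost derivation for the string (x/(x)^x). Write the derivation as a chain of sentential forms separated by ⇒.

S ⇒ Y ⇒ V ⇒ (S) ⇒ (S/Y) ⇒ (Y/Y) ⇒ (V/Y) ⇒ (x/Y) ⇒ (x/Y^V) ⇒ (x/V^V) ⇒ (x/(S)^V) ⇒ (x/(Y)^V) ⇒ (x/(V)^V) ⇒ (x/(x)^V) ⇒ (x/(x)^x)

S ⇒ Y   [S -> Y]
Y ⇒ V   [Y -> V]
V ⇒ (S)   [V -> ( S )]
(S) ⇒ (S/Y)   [S -> S / Y]
(S/Y) ⇒ (Y/Y)   [S -> Y]
(Y/Y) ⇒ (V/Y)   [Y -> V]
(V/Y) ⇒ (x/Y)   [V -> x]
(x/Y) ⇒ (x/Y^V)   [Y -> Y ^ V]
(x/Y^V) ⇒ (x/V^V)   [Y -> V]
(x/V^V) ⇒ (x/(S)^V)   [V -> ( S )]
(x/(S)^V) ⇒ (x/(Y)^V)   [S -> Y]
(x/(Y)^V) ⇒ (x/(V)^V)   [Y -> V]
(x/(V)^V) ⇒ (x/(x)^V)   [V -> x]
(x/(x)^V) ⇒ (x/(x)^x)   [V -> x]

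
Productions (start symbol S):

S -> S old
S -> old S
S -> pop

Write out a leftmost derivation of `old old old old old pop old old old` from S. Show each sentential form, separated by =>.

S => old S => old old S => old old S old => old old old S old => old old old S old old => old old old old S old old => old old old old old S old old => old old old old old S old old old => old old old old old pop old old old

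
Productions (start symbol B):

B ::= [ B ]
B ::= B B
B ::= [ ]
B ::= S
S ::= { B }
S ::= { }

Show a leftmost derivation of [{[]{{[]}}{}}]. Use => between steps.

B => [B] => [S] => [{B}] => [{BB}] => [{[]B}] => [{[]BB}] => [{[]SB}] => [{[]{B}B}] => [{[]{S}B}] => [{[]{{B}}B}] => [{[]{{[]}}B}] => [{[]{{[]}}S}] => [{[]{{[]}}{}}]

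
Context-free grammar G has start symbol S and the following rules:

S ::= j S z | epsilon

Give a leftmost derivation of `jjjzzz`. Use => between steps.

S => jSz => jjSzz => jjjSzzz => jjjzzz

S => jSz   [S ::= j S z]
jSz => jjSzz   [S ::= j S z]
jjSzz => jjjSzzz   [S ::= j S z]
jjjSzzz => jjjzzz   [S ::= epsilon]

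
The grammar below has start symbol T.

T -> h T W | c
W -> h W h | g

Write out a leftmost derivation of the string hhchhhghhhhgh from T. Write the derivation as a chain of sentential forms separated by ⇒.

T ⇒ hTW ⇒ hhTWW ⇒ hhcWW ⇒ hhchWhW ⇒ hhchhWhhW ⇒ hhchhhWhhhW ⇒ hhchhhghhhW ⇒ hhchhhghhhhWh ⇒ hhchhhghhhhgh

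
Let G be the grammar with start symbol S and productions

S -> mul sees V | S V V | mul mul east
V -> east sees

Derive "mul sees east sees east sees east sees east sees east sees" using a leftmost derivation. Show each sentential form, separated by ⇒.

S ⇒ S V V ⇒ S V V V V ⇒ mul sees V V V V V ⇒ mul sees east sees V V V V ⇒ mul sees east sees east sees V V V ⇒ mul sees east sees east sees east sees V V ⇒ mul sees east sees east sees east sees east sees V ⇒ mul sees east sees east sees east sees east sees east sees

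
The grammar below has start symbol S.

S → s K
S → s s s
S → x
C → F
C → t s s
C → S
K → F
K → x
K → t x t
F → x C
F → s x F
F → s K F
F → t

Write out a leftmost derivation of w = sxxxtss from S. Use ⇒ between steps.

S⇒sK⇒sF⇒sxC⇒sxF⇒sxxC⇒sxxF⇒sxxxC⇒sxxxtss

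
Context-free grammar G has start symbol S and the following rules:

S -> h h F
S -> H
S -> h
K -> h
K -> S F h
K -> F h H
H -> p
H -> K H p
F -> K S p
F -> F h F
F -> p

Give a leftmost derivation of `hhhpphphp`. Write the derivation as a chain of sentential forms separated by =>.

S => hhF => hhFhF => hhFhFhF => hhKSphFhF => hhhSphFhF => hhhHphFhF => hhhpphFhF => hhhpphphF => hhhpphphp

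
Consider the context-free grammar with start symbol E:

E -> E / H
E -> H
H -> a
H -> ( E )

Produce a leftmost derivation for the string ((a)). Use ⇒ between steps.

E⇒H⇒(E)⇒(H)⇒((E))⇒((H))⇒((a))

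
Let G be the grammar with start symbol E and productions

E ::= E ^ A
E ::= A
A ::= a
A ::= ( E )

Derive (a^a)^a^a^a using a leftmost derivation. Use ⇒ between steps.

E⇒E^A⇒E^A^A⇒E^A^A^A⇒A^A^A^A⇒(E)^A^A^A⇒(E^A)^A^A^A⇒(A^A)^A^A^A⇒(a^A)^A^A^A⇒(a^a)^A^A^A⇒(a^a)^a^A^A⇒(a^a)^a^a^A⇒(a^a)^a^a^a

E ⇒ E^A   [E ::= E ^ A]
E^A ⇒ E^A^A   [E ::= E ^ A]
E^A^A ⇒ E^A^A^A   [E ::= E ^ A]
E^A^A^A ⇒ A^A^A^A   [E ::= A]
A^A^A^A ⇒ (E)^A^A^A   [A ::= ( E )]
(E)^A^A^A ⇒ (E^A)^A^A^A   [E ::= E ^ A]
(E^A)^A^A^A ⇒ (A^A)^A^A^A   [E ::= A]
(A^A)^A^A^A ⇒ (a^A)^A^A^A   [A ::= a]
(a^A)^A^A^A ⇒ (a^a)^A^A^A   [A ::= a]
(a^a)^A^A^A ⇒ (a^a)^a^A^A   [A ::= a]
(a^a)^a^A^A ⇒ (a^a)^a^a^A   [A ::= a]
(a^a)^a^a^A ⇒ (a^a)^a^a^a   [A ::= a]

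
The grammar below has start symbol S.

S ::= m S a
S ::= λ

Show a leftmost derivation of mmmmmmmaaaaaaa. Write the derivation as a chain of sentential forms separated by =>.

S=>mSa=>mmSaa=>mmmSaaa=>mmmmSaaaa=>mmmmmSaaaaa=>mmmmmmSaaaaaa=>mmmmmmmSaaaaaaa=>mmmmmmmaaaaaaa

S => mSa   [S ::= m S a]
mSa => mmSaa   [S ::= m S a]
mmSaa => mmmSaaa   [S ::= m S a]
mmmSaaa => mmmmSaaaa   [S ::= m S a]
mmmmSaaaa => mmmmmSaaaaa   [S ::= m S a]
mmmmmSaaaaa => mmmmmmSaaaaaa   [S ::= m S a]
mmmmmmSaaaaaa => mmmmmmmSaaaaaaa   [S ::= m S a]
mmmmmmmSaaaaaaa => mmmmmmmaaaaaaa   [S ::= λ]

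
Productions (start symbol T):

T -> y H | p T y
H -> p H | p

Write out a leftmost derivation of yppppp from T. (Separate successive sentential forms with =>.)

T=>yH=>ypH=>yppH=>ypppH=>yppppH=>yppppp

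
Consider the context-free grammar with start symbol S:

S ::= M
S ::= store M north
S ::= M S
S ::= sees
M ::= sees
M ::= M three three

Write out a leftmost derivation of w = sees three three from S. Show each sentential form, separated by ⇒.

S ⇒ M ⇒ M three three ⇒ sees three three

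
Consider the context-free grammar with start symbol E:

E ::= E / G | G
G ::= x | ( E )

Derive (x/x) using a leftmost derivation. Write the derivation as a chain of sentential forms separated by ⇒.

E ⇒ G ⇒ (E) ⇒ (E/G) ⇒ (G/G) ⇒ (x/G) ⇒ (x/x)

E ⇒ G   [E ::= G]
G ⇒ (E)   [G ::= ( E )]
(E) ⇒ (E/G)   [E ::= E / G]
(E/G) ⇒ (G/G)   [E ::= G]
(G/G) ⇒ (x/G)   [G ::= x]
(x/G) ⇒ (x/x)   [G ::= x]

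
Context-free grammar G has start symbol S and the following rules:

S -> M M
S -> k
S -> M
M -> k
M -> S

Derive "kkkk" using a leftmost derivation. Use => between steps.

S => MM => kM => kS => kMM => kSM => kMMM => kkMM => kkkM => kkkk

S => MM   [S -> M M]
MM => kM   [M -> k]
kM => kS   [M -> S]
kS => kMM   [S -> M M]
kMM => kSM   [M -> S]
kSM => kMMM   [S -> M M]
kMMM => kkMM   [M -> k]
kkMM => kkkM   [M -> k]
kkkM => kkkk   [M -> k]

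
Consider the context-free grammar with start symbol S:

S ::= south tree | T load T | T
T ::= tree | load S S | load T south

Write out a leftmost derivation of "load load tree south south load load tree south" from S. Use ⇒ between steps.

S ⇒ T load T ⇒ load T south load T ⇒ load load T south south load T ⇒ load load tree south south load T ⇒ load load tree south south load load T south ⇒ load load tree south south load load tree south

S ⇒ T load T   [S ::= T load T]
T load T ⇒ load T south load T   [T ::= load T south]
load T south load T ⇒ load load T south south load T   [T ::= load T south]
load load T south south load T ⇒ load load tree south south load T   [T ::= tree]
load load tree south south load T ⇒ load load tree south south load load T south   [T ::= load T south]
load load tree south south load load T south ⇒ load load tree south south load load tree south   [T ::= tree]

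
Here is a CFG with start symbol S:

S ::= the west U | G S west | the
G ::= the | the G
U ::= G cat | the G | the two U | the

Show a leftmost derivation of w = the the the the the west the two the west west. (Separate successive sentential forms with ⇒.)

S ⇒ G S west ⇒ the G S west ⇒ the the G S west ⇒ the the the S west ⇒ the the the G S west west ⇒ the the the the S west west ⇒ the the the the the west U west west ⇒ the the the the the west the two U west west ⇒ the the the the the west the two the west west

S ⇒ G S west   [S ::= G S west]
G S west ⇒ the G S west   [G ::= the G]
the G S west ⇒ the the G S west   [G ::= the G]
the the G S west ⇒ the the the S west   [G ::= the]
the the the S west ⇒ the the the G S west west   [S ::= G S west]
the the the G S west west ⇒ the the the the S west west   [G ::= the]
the the the the S west west ⇒ the the the the the west U west west   [S ::= the west U]
the the the the the west U west west ⇒ the the the the the west the two U west west   [U ::= the two U]
the the the the the west the two U west west ⇒ the the the the the west the two the west west   [U ::= the]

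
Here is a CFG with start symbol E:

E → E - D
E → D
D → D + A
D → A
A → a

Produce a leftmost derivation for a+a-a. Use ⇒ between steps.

E⇒E-D⇒D-D⇒D+A-D⇒A+A-D⇒a+A-D⇒a+a-D⇒a+a-A⇒a+a-a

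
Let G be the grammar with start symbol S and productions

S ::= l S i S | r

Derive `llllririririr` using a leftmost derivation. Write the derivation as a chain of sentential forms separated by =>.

S => lSiS => llSiSiS => lllSiSiSiS => llllSiSiSiSiS => llllriSiSiSiS => llllririSiSiS => llllriririSiS => llllririririS => llllririririr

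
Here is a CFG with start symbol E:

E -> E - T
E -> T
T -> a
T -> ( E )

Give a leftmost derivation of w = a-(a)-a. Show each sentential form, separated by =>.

E => E-T   [E -> E - T]
E-T => E-T-T   [E -> E - T]
E-T-T => T-T-T   [E -> T]
T-T-T => a-T-T   [T -> a]
a-T-T => a-(E)-T   [T -> ( E )]
a-(E)-T => a-(T)-T   [E -> T]
a-(T)-T => a-(a)-T   [T -> a]
a-(a)-T => a-(a)-a   [T -> a]

E=>E-T=>E-T-T=>T-T-T=>a-T-T=>a-(E)-T=>a-(T)-T=>a-(a)-T=>a-(a)-a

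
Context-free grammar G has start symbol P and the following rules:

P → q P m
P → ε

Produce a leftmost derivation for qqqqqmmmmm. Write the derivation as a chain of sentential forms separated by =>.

P => qPm   [P → q P m]
qPm => qqPmm   [P → q P m]
qqPmm => qqqPmmm   [P → q P m]
qqqPmmm => qqqqPmmmm   [P → q P m]
qqqqPmmmm => qqqqqPmmmmm   [P → q P m]
qqqqqPmmmmm => qqqqqmmmmm   [P → ε]

P=>qPm=>qqPmm=>qqqPmmm=>qqqqPmmmm=>qqqqqPmmmmm=>qqqqqmmmmm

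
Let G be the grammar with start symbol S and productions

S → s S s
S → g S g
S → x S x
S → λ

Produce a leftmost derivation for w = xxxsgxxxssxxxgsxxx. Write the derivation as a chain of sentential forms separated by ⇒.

S⇒xSx⇒xxSxx⇒xxxSxxx⇒xxxsSsxxx⇒xxxsgSgsxxx⇒xxxsgxSxgsxxx⇒xxxsgxxSxxgsxxx⇒xxxsgxxxSxxxgsxxx⇒xxxsgxxxsSsxxxgsxxx⇒xxxsgxxxssxxxgsxxx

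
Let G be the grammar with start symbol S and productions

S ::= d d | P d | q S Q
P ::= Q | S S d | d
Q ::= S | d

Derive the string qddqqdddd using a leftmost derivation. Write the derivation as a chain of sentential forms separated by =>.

S => qSQ => qPdQ => qddQ => qddS => qddqSQ => qddqqSQQ => qddqqddQQ => qddqqdddQ => qddqqdddd

S => qSQ   [S ::= q S Q]
qSQ => qPdQ   [S ::= P d]
qPdQ => qddQ   [P ::= d]
qddQ => qddS   [Q ::= S]
qddS => qddqSQ   [S ::= q S Q]
qddqSQ => qddqqSQQ   [S ::= q S Q]
qddqqSQQ => qddqqddQQ   [S ::= d d]
qddqqddQQ => qddqqdddQ   [Q ::= d]
qddqqdddQ => qddqqdddd   [Q ::= d]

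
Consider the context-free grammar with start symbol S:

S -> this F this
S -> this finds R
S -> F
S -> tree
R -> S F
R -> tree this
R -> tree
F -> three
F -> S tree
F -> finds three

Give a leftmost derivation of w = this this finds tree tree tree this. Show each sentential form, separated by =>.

S => this F this => this S tree this => this F tree this => this S tree tree this => this this finds R tree tree this => this this finds tree tree tree this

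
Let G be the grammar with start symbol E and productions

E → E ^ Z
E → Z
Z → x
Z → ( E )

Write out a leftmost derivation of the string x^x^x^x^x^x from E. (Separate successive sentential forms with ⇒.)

E ⇒ E^Z   [E → E ^ Z]
E^Z ⇒ E^Z^Z   [E → E ^ Z]
E^Z^Z ⇒ E^Z^Z^Z   [E → E ^ Z]
E^Z^Z^Z ⇒ E^Z^Z^Z^Z   [E → E ^ Z]
E^Z^Z^Z^Z ⇒ E^Z^Z^Z^Z^Z   [E → E ^ Z]
E^Z^Z^Z^Z^Z ⇒ Z^Z^Z^Z^Z^Z   [E → Z]
Z^Z^Z^Z^Z^Z ⇒ x^Z^Z^Z^Z^Z   [Z → x]
x^Z^Z^Z^Z^Z ⇒ x^x^Z^Z^Z^Z   [Z → x]
x^x^Z^Z^Z^Z ⇒ x^x^x^Z^Z^Z   [Z → x]
x^x^x^Z^Z^Z ⇒ x^x^x^x^Z^Z   [Z → x]
x^x^x^x^Z^Z ⇒ x^x^x^x^x^Z   [Z → x]
x^x^x^x^x^Z ⇒ x^x^x^x^x^x   [Z → x]

E⇒E^Z⇒E^Z^Z⇒E^Z^Z^Z⇒E^Z^Z^Z^Z⇒E^Z^Z^Z^Z^Z⇒Z^Z^Z^Z^Z^Z⇒x^Z^Z^Z^Z^Z⇒x^x^Z^Z^Z^Z⇒x^x^x^Z^Z^Z⇒x^x^x^x^Z^Z⇒x^x^x^x^x^Z⇒x^x^x^x^x^x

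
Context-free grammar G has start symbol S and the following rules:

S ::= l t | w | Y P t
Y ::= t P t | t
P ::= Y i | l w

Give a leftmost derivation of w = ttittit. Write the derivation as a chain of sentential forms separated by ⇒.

S ⇒ YPt ⇒ tPtPt ⇒ tYitPt ⇒ ttitPt ⇒ ttitYit ⇒ ttittit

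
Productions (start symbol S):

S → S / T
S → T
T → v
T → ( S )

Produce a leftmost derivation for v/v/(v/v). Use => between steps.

S => S/T => S/T/T => T/T/T => v/T/T => v/v/T => v/v/(S) => v/v/(S/T) => v/v/(T/T) => v/v/(v/T) => v/v/(v/v)

S => S/T   [S → S / T]
S/T => S/T/T   [S → S / T]
S/T/T => T/T/T   [S → T]
T/T/T => v/T/T   [T → v]
v/T/T => v/v/T   [T → v]
v/v/T => v/v/(S)   [T → ( S )]
v/v/(S) => v/v/(S/T)   [S → S / T]
v/v/(S/T) => v/v/(T/T)   [S → T]
v/v/(T/T) => v/v/(v/T)   [T → v]
v/v/(v/T) => v/v/(v/v)   [T → v]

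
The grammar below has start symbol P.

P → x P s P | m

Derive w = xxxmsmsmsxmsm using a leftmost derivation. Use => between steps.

P => xPsP => xxPsPsP => xxxPsPsPsP => xxxmsPsPsP => xxxmsmsPsP => xxxmsmsmsP => xxxmsmsmsxPsP => xxxmsmsmsxmsP => xxxmsmsmsxmsm

P => xPsP   [P → x P s P]
xPsP => xxPsPsP   [P → x P s P]
xxPsPsP => xxxPsPsPsP   [P → x P s P]
xxxPsPsPsP => xxxmsPsPsP   [P → m]
xxxmsPsPsP => xxxmsmsPsP   [P → m]
xxxmsmsPsP => xxxmsmsmsP   [P → m]
xxxmsmsmsP => xxxmsmsmsxPsP   [P → x P s P]
xxxmsmsmsxPsP => xxxmsmsmsxmsP   [P → m]
xxxmsmsmsxmsP => xxxmsmsmsxmsm   [P → m]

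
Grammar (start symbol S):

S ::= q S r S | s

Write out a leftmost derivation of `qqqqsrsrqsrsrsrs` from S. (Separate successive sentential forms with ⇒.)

S ⇒ qSrS ⇒ qqSrSrS ⇒ qqqSrSrSrS ⇒ qqqqSrSrSrSrS ⇒ qqqqsrSrSrSrS ⇒ qqqqsrsrSrSrS ⇒ qqqqsrsrqSrSrSrS ⇒ qqqqsrsrqsrSrSrS ⇒ qqqqsrsrqsrsrSrS ⇒ qqqqsrsrqsrsrsrS ⇒ qqqqsrsrqsrsrsrs

S ⇒ qSrS   [S ::= q S r S]
qSrS ⇒ qqSrSrS   [S ::= q S r S]
qqSrSrS ⇒ qqqSrSrSrS   [S ::= q S r S]
qqqSrSrSrS ⇒ qqqqSrSrSrSrS   [S ::= q S r S]
qqqqSrSrSrSrS ⇒ qqqqsrSrSrSrS   [S ::= s]
qqqqsrSrSrSrS ⇒ qqqqsrsrSrSrS   [S ::= s]
qqqqsrsrSrSrS ⇒ qqqqsrsrqSrSrSrS   [S ::= q S r S]
qqqqsrsrqSrSrSrS ⇒ qqqqsrsrqsrSrSrS   [S ::= s]
qqqqsrsrqsrSrSrS ⇒ qqqqsrsrqsrsrSrS   [S ::= s]
qqqqsrsrqsrsrSrS ⇒ qqqqsrsrqsrsrsrS   [S ::= s]
qqqqsrsrqsrsrsrS ⇒ qqqqsrsrqsrsrsrs   [S ::= s]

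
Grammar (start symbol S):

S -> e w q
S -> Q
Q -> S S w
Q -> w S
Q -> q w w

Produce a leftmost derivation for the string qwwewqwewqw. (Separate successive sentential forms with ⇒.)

S ⇒ Q ⇒ SSw ⇒ QSw ⇒ SSwSw ⇒ QSwSw ⇒ qwwSwSw ⇒ qwwewqwSw ⇒ qwwewqwewqw

S ⇒ Q   [S -> Q]
Q ⇒ SSw   [Q -> S S w]
SSw ⇒ QSw   [S -> Q]
QSw ⇒ SSwSw   [Q -> S S w]
SSwSw ⇒ QSwSw   [S -> Q]
QSwSw ⇒ qwwSwSw   [Q -> q w w]
qwwSwSw ⇒ qwwewqwSw   [S -> e w q]
qwwewqwSw ⇒ qwwewqwewqw   [S -> e w q]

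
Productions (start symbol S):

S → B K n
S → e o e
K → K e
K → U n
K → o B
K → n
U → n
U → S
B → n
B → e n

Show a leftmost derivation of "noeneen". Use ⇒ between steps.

S⇒BKn⇒nKn⇒nKen⇒nKeen⇒noBeen⇒noeneen

S ⇒ BKn   [S → B K n]
BKn ⇒ nKn   [B → n]
nKn ⇒ nKen   [K → K e]
nKen ⇒ nKeen   [K → K e]
nKeen ⇒ noBeen   [K → o B]
noBeen ⇒ noeneen   [B → e n]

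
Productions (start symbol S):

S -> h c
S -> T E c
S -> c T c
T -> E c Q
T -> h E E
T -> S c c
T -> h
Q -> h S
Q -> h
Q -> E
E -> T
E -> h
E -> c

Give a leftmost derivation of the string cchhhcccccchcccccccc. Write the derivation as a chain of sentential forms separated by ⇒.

S⇒TEc⇒SccEc⇒TEcccEc⇒SccEcccEc⇒cTcccEcccEc⇒cScccccEcccEc⇒ccTccccccEcccEc⇒cchEEccccccEcccEc⇒cchhEccccccEcccEc⇒cchhhccccccEcccEc⇒cchhhccccccTcccEc⇒cchhhccccccScccccEc⇒cchhhcccccchccccccEc⇒cchhhcccccchcccccccc

S ⇒ TEc   [S -> T E c]
TEc ⇒ SccEc   [T -> S c c]
SccEc ⇒ TEcccEc   [S -> T E c]
TEcccEc ⇒ SccEcccEc   [T -> S c c]
SccEcccEc ⇒ cTcccEcccEc   [S -> c T c]
cTcccEcccEc ⇒ cScccccEcccEc   [T -> S c c]
cScccccEcccEc ⇒ ccTccccccEcccEc   [S -> c T c]
ccTccccccEcccEc ⇒ cchEEccccccEcccEc   [T -> h E E]
cchEEccccccEcccEc ⇒ cchhEccccccEcccEc   [E -> h]
cchhEccccccEcccEc ⇒ cchhhccccccEcccEc   [E -> h]
cchhhccccccEcccEc ⇒ cchhhccccccTcccEc   [E -> T]
cchhhccccccTcccEc ⇒ cchhhccccccScccccEc   [T -> S c c]
cchhhccccccScccccEc ⇒ cchhhcccccchccccccEc   [S -> h c]
cchhhcccccchccccccEc ⇒ cchhhcccccchcccccccc   [E -> c]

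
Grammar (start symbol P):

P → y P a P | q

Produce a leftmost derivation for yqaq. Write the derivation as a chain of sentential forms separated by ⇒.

P ⇒ yPaP ⇒ yqaP ⇒ yqaq

P ⇒ yPaP   [P → y P a P]
yPaP ⇒ yqaP   [P → q]
yqaP ⇒ yqaq   [P → q]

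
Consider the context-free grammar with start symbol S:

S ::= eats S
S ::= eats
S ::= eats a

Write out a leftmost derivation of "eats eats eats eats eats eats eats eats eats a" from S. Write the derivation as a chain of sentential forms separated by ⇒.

S ⇒ eats S ⇒ eats eats S ⇒ eats eats eats S ⇒ eats eats eats eats S ⇒ eats eats eats eats eats S ⇒ eats eats eats eats eats eats S ⇒ eats eats eats eats eats eats eats S ⇒ eats eats eats eats eats eats eats eats S ⇒ eats eats eats eats eats eats eats eats eats a

S ⇒ eats S   [S ::= eats S]
eats S ⇒ eats eats S   [S ::= eats S]
eats eats S ⇒ eats eats eats S   [S ::= eats S]
eats eats eats S ⇒ eats eats eats eats S   [S ::= eats S]
eats eats eats eats S ⇒ eats eats eats eats eats S   [S ::= eats S]
eats eats eats eats eats S ⇒ eats eats eats eats eats eats S   [S ::= eats S]
eats eats eats eats eats eats S ⇒ eats eats eats eats eats eats eats S   [S ::= eats S]
eats eats eats eats eats eats eats S ⇒ eats eats eats eats eats eats eats eats S   [S ::= eats S]
eats eats eats eats eats eats eats eats S ⇒ eats eats eats eats eats eats eats eats eats a   [S ::= eats a]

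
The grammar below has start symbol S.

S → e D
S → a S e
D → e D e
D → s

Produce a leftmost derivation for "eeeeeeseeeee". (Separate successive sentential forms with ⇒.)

S ⇒ eD   [S → e D]
eD ⇒ eeDe   [D → e D e]
eeDe ⇒ eeeDee   [D → e D e]
eeeDee ⇒ eeeeDeee   [D → e D e]
eeeeDeee ⇒ eeeeeDeeee   [D → e D e]
eeeeeDeeee ⇒ eeeeeeDeeeee   [D → e D e]
eeeeeeDeeeee ⇒ eeeeeeseeeee   [D → s]

S⇒eD⇒eeDe⇒eeeDee⇒eeeeDeee⇒eeeeeDeeee⇒eeeeeeDeeeee⇒eeeeeeseeeee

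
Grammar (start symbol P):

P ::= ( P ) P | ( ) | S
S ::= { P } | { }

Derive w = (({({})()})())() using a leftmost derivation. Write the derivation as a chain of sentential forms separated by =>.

P => (P)P => ((P)P)P => ((S)P)P => (({P})P)P => (({(P)P})P)P => (({(S)P})P)P => (({({})P})P)P => (({({})()})P)P => (({({})()})())P => (({({})()})())()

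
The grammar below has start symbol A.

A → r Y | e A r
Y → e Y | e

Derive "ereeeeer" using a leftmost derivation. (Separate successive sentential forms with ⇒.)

A ⇒ eAr ⇒ erYr ⇒ ereYr ⇒ ereeYr ⇒ ereeeYr ⇒ ereeeeYr ⇒ ereeeeer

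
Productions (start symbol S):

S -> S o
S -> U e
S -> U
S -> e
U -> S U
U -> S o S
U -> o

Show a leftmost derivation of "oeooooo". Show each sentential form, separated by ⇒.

S⇒So⇒Soo⇒Sooo⇒Soooo⇒Sooooo⇒Ueooooo⇒oeooooo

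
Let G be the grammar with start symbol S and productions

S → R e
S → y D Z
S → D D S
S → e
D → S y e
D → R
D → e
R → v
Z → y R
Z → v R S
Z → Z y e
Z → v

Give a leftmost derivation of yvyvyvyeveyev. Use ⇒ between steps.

S⇒yDZ⇒ySyeZ⇒yDDSyeZ⇒yRDSyeZ⇒yvDSyeZ⇒yvSyeSyeZ⇒yvyDZyeSyeZ⇒yvyRZyeSyeZ⇒yvyvZyeSyeZ⇒yvyvyRyeSyeZ⇒yvyvyvyeSyeZ⇒yvyvyvyeReyeZ⇒yvyvyvyeveyeZ⇒yvyvyvyeveyev

S ⇒ yDZ   [S → y D Z]
yDZ ⇒ ySyeZ   [D → S y e]
ySyeZ ⇒ yDDSyeZ   [S → D D S]
yDDSyeZ ⇒ yRDSyeZ   [D → R]
yRDSyeZ ⇒ yvDSyeZ   [R → v]
yvDSyeZ ⇒ yvSyeSyeZ   [D → S y e]
yvSyeSyeZ ⇒ yvyDZyeSyeZ   [S → y D Z]
yvyDZyeSyeZ ⇒ yvyRZyeSyeZ   [D → R]
yvyRZyeSyeZ ⇒ yvyvZyeSyeZ   [R → v]
yvyvZyeSyeZ ⇒ yvyvyRyeSyeZ   [Z → y R]
yvyvyRyeSyeZ ⇒ yvyvyvyeSyeZ   [R → v]
yvyvyvyeSyeZ ⇒ yvyvyvyeReyeZ   [S → R e]
yvyvyvyeReyeZ ⇒ yvyvyvyeveyeZ   [R → v]
yvyvyvyeveyeZ ⇒ yvyvyvyeveyev   [Z → v]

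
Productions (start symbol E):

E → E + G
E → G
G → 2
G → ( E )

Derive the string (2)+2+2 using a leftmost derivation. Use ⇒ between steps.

E ⇒ E+G   [E → E + G]
E+G ⇒ E+G+G   [E → E + G]
E+G+G ⇒ G+G+G   [E → G]
G+G+G ⇒ (E)+G+G   [G → ( E )]
(E)+G+G ⇒ (G)+G+G   [E → G]
(G)+G+G ⇒ (2)+G+G   [G → 2]
(2)+G+G ⇒ (2)+2+G   [G → 2]
(2)+2+G ⇒ (2)+2+2   [G → 2]

E ⇒ E+G ⇒ E+G+G ⇒ G+G+G ⇒ (E)+G+G ⇒ (G)+G+G ⇒ (2)+G+G ⇒ (2)+2+G ⇒ (2)+2+2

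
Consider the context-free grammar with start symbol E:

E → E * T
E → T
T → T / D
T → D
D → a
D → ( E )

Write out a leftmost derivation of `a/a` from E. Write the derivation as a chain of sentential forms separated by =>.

E => T => T/D => D/D => a/D => a/a

E => T   [E → T]
T => T/D   [T → T / D]
T/D => D/D   [T → D]
D/D => a/D   [D → a]
a/D => a/a   [D → a]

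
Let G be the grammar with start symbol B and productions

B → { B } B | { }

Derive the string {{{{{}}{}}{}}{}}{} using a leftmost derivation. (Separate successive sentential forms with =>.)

B => {B}B   [B → { B } B]
{B}B => {{B}B}B   [B → { B } B]
{{B}B}B => {{{B}B}B}B   [B → { B } B]
{{{B}B}B}B => {{{{B}B}B}B}B   [B → { B } B]
{{{{B}B}B}B}B => {{{{{}}B}B}B}B   [B → { }]
{{{{{}}B}B}B}B => {{{{{}}{}}B}B}B   [B → { }]
{{{{{}}{}}B}B}B => {{{{{}}{}}{}}B}B   [B → { }]
{{{{{}}{}}{}}B}B => {{{{{}}{}}{}}{}}B   [B → { }]
{{{{{}}{}}{}}{}}B => {{{{{}}{}}{}}{}}{}   [B → { }]

B => {B}B => {{B}B}B => {{{B}B}B}B => {{{{B}B}B}B}B => {{{{{}}B}B}B}B => {{{{{}}{}}B}B}B => {{{{{}}{}}{}}B}B => {{{{{}}{}}{}}{}}B => {{{{{}}{}}{}}{}}{}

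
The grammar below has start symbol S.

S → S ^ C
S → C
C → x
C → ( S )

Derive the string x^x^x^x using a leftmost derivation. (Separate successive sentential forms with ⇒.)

S ⇒ S^C ⇒ S^C^C ⇒ S^C^C^C ⇒ C^C^C^C ⇒ x^C^C^C ⇒ x^x^C^C ⇒ x^x^x^C ⇒ x^x^x^x

S ⇒ S^C   [S → S ^ C]
S^C ⇒ S^C^C   [S → S ^ C]
S^C^C ⇒ S^C^C^C   [S → S ^ C]
S^C^C^C ⇒ C^C^C^C   [S → C]
C^C^C^C ⇒ x^C^C^C   [C → x]
x^C^C^C ⇒ x^x^C^C   [C → x]
x^x^C^C ⇒ x^x^x^C   [C → x]
x^x^x^C ⇒ x^x^x^x   [C → x]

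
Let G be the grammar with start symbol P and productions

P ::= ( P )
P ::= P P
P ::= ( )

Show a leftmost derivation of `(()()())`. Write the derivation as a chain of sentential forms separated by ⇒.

P⇒(P)⇒(PP)⇒(PPP)⇒(()PP)⇒(()()P)⇒(()()())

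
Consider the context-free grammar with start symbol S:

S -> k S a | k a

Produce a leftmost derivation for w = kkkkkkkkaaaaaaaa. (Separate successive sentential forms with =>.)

S => kSa => kkSaa => kkkSaaa => kkkkSaaaa => kkkkkSaaaaa => kkkkkkSaaaaaa => kkkkkkkSaaaaaaa => kkkkkkkkaaaaaaaa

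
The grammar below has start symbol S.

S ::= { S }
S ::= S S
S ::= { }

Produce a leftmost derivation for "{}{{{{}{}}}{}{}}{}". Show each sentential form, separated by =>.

S=>SS=>SSS=>{}SS=>{}{S}S=>{}{SS}S=>{}{SSS}S=>{}{{S}SS}S=>{}{{{S}}SS}S=>{}{{{SS}}SS}S=>{}{{{{}S}}SS}S=>{}{{{{}{}}}SS}S=>{}{{{{}{}}}{}S}S=>{}{{{{}{}}}{}{}}S=>{}{{{{}{}}}{}{}}{}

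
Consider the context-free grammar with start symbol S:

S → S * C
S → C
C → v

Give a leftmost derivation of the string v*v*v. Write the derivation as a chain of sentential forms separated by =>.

S=>S*C=>S*C*C=>C*C*C=>v*C*C=>v*v*C=>v*v*v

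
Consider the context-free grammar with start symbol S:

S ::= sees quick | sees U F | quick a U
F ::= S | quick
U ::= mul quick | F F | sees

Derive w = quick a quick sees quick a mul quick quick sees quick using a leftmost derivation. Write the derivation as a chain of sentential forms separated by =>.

S => quick a U => quick a F F => quick a quick F => quick a quick S => quick a quick sees U F => quick a quick sees F F F => quick a quick sees S F F => quick a quick sees quick a U F F => quick a quick sees quick a mul quick F F => quick a quick sees quick a mul quick quick F => quick a quick sees quick a mul quick quick S => quick a quick sees quick a mul quick quick sees quick

S => quick a U   [S ::= quick a U]
quick a U => quick a F F   [U ::= F F]
quick a F F => quick a quick F   [F ::= quick]
quick a quick F => quick a quick S   [F ::= S]
quick a quick S => quick a quick sees U F   [S ::= sees U F]
quick a quick sees U F => quick a quick sees F F F   [U ::= F F]
quick a quick sees F F F => quick a quick sees S F F   [F ::= S]
quick a quick sees S F F => quick a quick sees quick a U F F   [S ::= quick a U]
quick a quick sees quick a U F F => quick a quick sees quick a mul quick F F   [U ::= mul quick]
quick a quick sees quick a mul quick F F => quick a quick sees quick a mul quick quick F   [F ::= quick]
quick a quick sees quick a mul quick quick F => quick a quick sees quick a mul quick quick S   [F ::= S]
quick a quick sees quick a mul quick quick S => quick a quick sees quick a mul quick quick sees quick   [S ::= sees quick]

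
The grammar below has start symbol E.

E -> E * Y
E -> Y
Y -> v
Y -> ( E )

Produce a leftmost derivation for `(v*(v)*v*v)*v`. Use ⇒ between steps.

E⇒E*Y⇒Y*Y⇒(E)*Y⇒(E*Y)*Y⇒(E*Y*Y)*Y⇒(E*Y*Y*Y)*Y⇒(Y*Y*Y*Y)*Y⇒(v*Y*Y*Y)*Y⇒(v*(E)*Y*Y)*Y⇒(v*(Y)*Y*Y)*Y⇒(v*(v)*Y*Y)*Y⇒(v*(v)*v*Y)*Y⇒(v*(v)*v*v)*Y⇒(v*(v)*v*v)*v

E ⇒ E*Y   [E -> E * Y]
E*Y ⇒ Y*Y   [E -> Y]
Y*Y ⇒ (E)*Y   [Y -> ( E )]
(E)*Y ⇒ (E*Y)*Y   [E -> E * Y]
(E*Y)*Y ⇒ (E*Y*Y)*Y   [E -> E * Y]
(E*Y*Y)*Y ⇒ (E*Y*Y*Y)*Y   [E -> E * Y]
(E*Y*Y*Y)*Y ⇒ (Y*Y*Y*Y)*Y   [E -> Y]
(Y*Y*Y*Y)*Y ⇒ (v*Y*Y*Y)*Y   [Y -> v]
(v*Y*Y*Y)*Y ⇒ (v*(E)*Y*Y)*Y   [Y -> ( E )]
(v*(E)*Y*Y)*Y ⇒ (v*(Y)*Y*Y)*Y   [E -> Y]
(v*(Y)*Y*Y)*Y ⇒ (v*(v)*Y*Y)*Y   [Y -> v]
(v*(v)*Y*Y)*Y ⇒ (v*(v)*v*Y)*Y   [Y -> v]
(v*(v)*v*Y)*Y ⇒ (v*(v)*v*v)*Y   [Y -> v]
(v*(v)*v*v)*Y ⇒ (v*(v)*v*v)*v   [Y -> v]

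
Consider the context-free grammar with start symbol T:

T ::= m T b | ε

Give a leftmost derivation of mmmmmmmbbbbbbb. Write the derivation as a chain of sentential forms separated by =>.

T => mTb => mmTbb => mmmTbbb => mmmmTbbbb => mmmmmTbbbbb => mmmmmmTbbbbbb => mmmmmmmTbbbbbbb => mmmmmmmbbbbbbb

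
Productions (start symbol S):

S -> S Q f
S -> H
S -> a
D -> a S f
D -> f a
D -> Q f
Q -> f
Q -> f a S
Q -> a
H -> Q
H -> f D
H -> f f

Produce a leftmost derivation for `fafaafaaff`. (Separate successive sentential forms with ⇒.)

S⇒H⇒Q⇒faS⇒faH⇒fafD⇒fafaSf⇒fafaSQff⇒fafaHQff⇒fafaQQff⇒fafaaQff⇒fafaafaSff⇒fafaafaaff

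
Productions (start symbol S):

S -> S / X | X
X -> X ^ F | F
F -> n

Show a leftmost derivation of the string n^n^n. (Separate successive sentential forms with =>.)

S => X   [S -> X]
X => X^F   [X -> X ^ F]
X^F => X^F^F   [X -> X ^ F]
X^F^F => F^F^F   [X -> F]
F^F^F => n^F^F   [F -> n]
n^F^F => n^n^F   [F -> n]
n^n^F => n^n^n   [F -> n]

S=>X=>X^F=>X^F^F=>F^F^F=>n^F^F=>n^n^F=>n^n^n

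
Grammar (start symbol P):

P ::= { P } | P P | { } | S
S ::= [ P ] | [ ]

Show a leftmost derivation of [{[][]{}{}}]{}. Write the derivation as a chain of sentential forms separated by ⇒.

P ⇒ PP ⇒ SP ⇒ [P]P ⇒ [{P}]P ⇒ [{PP}]P ⇒ [{SP}]P ⇒ [{[]P}]P ⇒ [{[]PP}]P ⇒ [{[]SP}]P ⇒ [{[][]P}]P ⇒ [{[][]PP}]P ⇒ [{[][]{}P}]P ⇒ [{[][]{}{}}]P ⇒ [{[][]{}{}}]{}

P ⇒ PP   [P ::= P P]
PP ⇒ SP   [P ::= S]
SP ⇒ [P]P   [S ::= [ P ]]
[P]P ⇒ [{P}]P   [P ::= { P }]
[{P}]P ⇒ [{PP}]P   [P ::= P P]
[{PP}]P ⇒ [{SP}]P   [P ::= S]
[{SP}]P ⇒ [{[]P}]P   [S ::= [ ]]
[{[]P}]P ⇒ [{[]PP}]P   [P ::= P P]
[{[]PP}]P ⇒ [{[]SP}]P   [P ::= S]
[{[]SP}]P ⇒ [{[][]P}]P   [S ::= [ ]]
[{[][]P}]P ⇒ [{[][]PP}]P   [P ::= P P]
[{[][]PP}]P ⇒ [{[][]{}P}]P   [P ::= { }]
[{[][]{}P}]P ⇒ [{[][]{}{}}]P   [P ::= { }]
[{[][]{}{}}]P ⇒ [{[][]{}{}}]{}   [P ::= { }]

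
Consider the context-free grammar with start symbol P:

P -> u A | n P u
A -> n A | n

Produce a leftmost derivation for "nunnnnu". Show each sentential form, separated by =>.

P => nPu   [P -> n P u]
nPu => nuAu   [P -> u A]
nuAu => nunAu   [A -> n A]
nunAu => nunnAu   [A -> n A]
nunnAu => nunnnAu   [A -> n A]
nunnnAu => nunnnnu   [A -> n]

P => nPu => nuAu => nunAu => nunnAu => nunnnAu => nunnnnu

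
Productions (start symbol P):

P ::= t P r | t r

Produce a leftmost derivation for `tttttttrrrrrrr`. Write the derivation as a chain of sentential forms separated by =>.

P => tPr   [P ::= t P r]
tPr => ttPrr   [P ::= t P r]
ttPrr => tttPrrr   [P ::= t P r]
tttPrrr => ttttPrrrr   [P ::= t P r]
ttttPrrrr => tttttPrrrrr   [P ::= t P r]
tttttPrrrrr => ttttttPrrrrrr   [P ::= t P r]
ttttttPrrrrrr => tttttttrrrrrrr   [P ::= t r]

P => tPr => ttPrr => tttPrrr => ttttPrrrr => tttttPrrrrr => ttttttPrrrrrr => tttttttrrrrrrr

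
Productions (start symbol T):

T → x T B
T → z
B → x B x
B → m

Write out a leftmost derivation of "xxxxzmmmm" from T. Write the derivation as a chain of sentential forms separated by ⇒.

T ⇒ xTB ⇒ xxTBB ⇒ xxxTBBB ⇒ xxxxTBBBB ⇒ xxxxzBBBB ⇒ xxxxzmBBB ⇒ xxxxzmmBB ⇒ xxxxzmmmB ⇒ xxxxzmmmm

T ⇒ xTB   [T → x T B]
xTB ⇒ xxTBB   [T → x T B]
xxTBB ⇒ xxxTBBB   [T → x T B]
xxxTBBB ⇒ xxxxTBBBB   [T → x T B]
xxxxTBBBB ⇒ xxxxzBBBB   [T → z]
xxxxzBBBB ⇒ xxxxzmBBB   [B → m]
xxxxzmBBB ⇒ xxxxzmmBB   [B → m]
xxxxzmmBB ⇒ xxxxzmmmB   [B → m]
xxxxzmmmB ⇒ xxxxzmmmm   [B → m]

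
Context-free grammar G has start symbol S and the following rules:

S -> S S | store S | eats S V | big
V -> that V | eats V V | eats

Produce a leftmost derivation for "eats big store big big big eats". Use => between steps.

S => eats S V   [S -> eats S V]
eats S V => eats S S V   [S -> S S]
eats S S V => eats S S S V   [S -> S S]
eats S S S V => eats S S S S V   [S -> S S]
eats S S S S V => eats big S S S V   [S -> big]
eats big S S S V => eats big store S S S V   [S -> store S]
eats big store S S S V => eats big store big S S V   [S -> big]
eats big store big S S V => eats big store big big S V   [S -> big]
eats big store big big S V => eats big store big big big V   [S -> big]
eats big store big big big V => eats big store big big big eats   [V -> eats]

S => eats S V => eats S S V => eats S S S V => eats S S S S V => eats big S S S V => eats big store S S S V => eats big store big S S V => eats big store big big S V => eats big store big big big V => eats big store big big big eats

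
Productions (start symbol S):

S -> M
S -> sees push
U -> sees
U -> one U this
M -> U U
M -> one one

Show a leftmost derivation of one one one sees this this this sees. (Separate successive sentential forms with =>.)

S => M => U U => one U this U => one one U this this U => one one one U this this this U => one one one sees this this this U => one one one sees this this this sees

S => M   [S -> M]
M => U U   [M -> U U]
U U => one U this U   [U -> one U this]
one U this U => one one U this this U   [U -> one U this]
one one U this this U => one one one U this this this U   [U -> one U this]
one one one U this this this U => one one one sees this this this U   [U -> sees]
one one one sees this this this U => one one one sees this this this sees   [U -> sees]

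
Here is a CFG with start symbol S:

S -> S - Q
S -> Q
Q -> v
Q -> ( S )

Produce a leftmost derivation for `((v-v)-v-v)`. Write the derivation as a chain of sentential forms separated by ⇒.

S ⇒ Q ⇒ (S) ⇒ (S-Q) ⇒ (S-Q-Q) ⇒ (Q-Q-Q) ⇒ ((S)-Q-Q) ⇒ ((S-Q)-Q-Q) ⇒ ((Q-Q)-Q-Q) ⇒ ((v-Q)-Q-Q) ⇒ ((v-v)-Q-Q) ⇒ ((v-v)-v-Q) ⇒ ((v-v)-v-v)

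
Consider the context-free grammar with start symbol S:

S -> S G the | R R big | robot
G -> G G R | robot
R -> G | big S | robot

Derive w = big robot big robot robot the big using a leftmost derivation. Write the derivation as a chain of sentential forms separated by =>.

S => R R big => big S R big => big robot R big => big robot big S big => big robot big S G the big => big robot big robot G the big => big robot big robot robot the big

S => R R big   [S -> R R big]
R R big => big S R big   [R -> big S]
big S R big => big robot R big   [S -> robot]
big robot R big => big robot big S big   [R -> big S]
big robot big S big => big robot big S G the big   [S -> S G the]
big robot big S G the big => big robot big robot G the big   [S -> robot]
big robot big robot G the big => big robot big robot robot the big   [G -> robot]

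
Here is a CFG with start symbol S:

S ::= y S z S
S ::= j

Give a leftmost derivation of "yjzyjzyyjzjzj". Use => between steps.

S => ySzS => yjzS => yjzySzS => yjzyjzS => yjzyjzySzS => yjzyjzyySzSzS => yjzyjzyyjzSzS => yjzyjzyyjzjzS => yjzyjzyyjzjzj

S => ySzS   [S ::= y S z S]
ySzS => yjzS   [S ::= j]
yjzS => yjzySzS   [S ::= y S z S]
yjzySzS => yjzyjzS   [S ::= j]
yjzyjzS => yjzyjzySzS   [S ::= y S z S]
yjzyjzySzS => yjzyjzyySzSzS   [S ::= y S z S]
yjzyjzyySzSzS => yjzyjzyyjzSzS   [S ::= j]
yjzyjzyyjzSzS => yjzyjzyyjzjzS   [S ::= j]
yjzyjzyyjzjzS => yjzyjzyyjzjzj   [S ::= j]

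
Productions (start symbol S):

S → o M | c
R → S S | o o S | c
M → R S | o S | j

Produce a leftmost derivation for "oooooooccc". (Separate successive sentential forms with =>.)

S=>oM=>ooS=>oooM=>ooooS=>oooooM=>oooooRS=>oooooSSS=>ooooooMSS=>oooooooSSS=>ooooooocSS=>oooooooccS=>oooooooccc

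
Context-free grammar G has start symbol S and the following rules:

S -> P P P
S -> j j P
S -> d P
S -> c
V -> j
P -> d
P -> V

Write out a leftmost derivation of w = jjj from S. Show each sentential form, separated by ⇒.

S ⇒ PPP   [S -> P P P]
PPP ⇒ VPP   [P -> V]
VPP ⇒ jPP   [V -> j]
jPP ⇒ jVP   [P -> V]
jVP ⇒ jjP   [V -> j]
jjP ⇒ jjV   [P -> V]
jjV ⇒ jjj   [V -> j]

S ⇒ PPP ⇒ VPP ⇒ jPP ⇒ jVP ⇒ jjP ⇒ jjV ⇒ jjj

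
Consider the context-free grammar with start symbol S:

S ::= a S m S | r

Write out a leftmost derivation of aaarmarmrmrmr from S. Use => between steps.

S=>aSmS=>aaSmSmS=>aaaSmSmSmS=>aaarmSmSmS=>aaarmaSmSmSmS=>aaarmarmSmSmS=>aaarmarmrmSmS=>aaarmarmrmrmS=>aaarmarmrmrmr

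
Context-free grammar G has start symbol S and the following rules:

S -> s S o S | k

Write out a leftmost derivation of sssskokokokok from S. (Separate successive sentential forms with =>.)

S => sSoS => ssSoSoS => sssSoSoSoS => ssssSoSoSoSoS => sssskoSoSoSoS => sssskokoSoSoS => sssskokokoSoS => sssskokokokoS => sssskokokokok

S => sSoS   [S -> s S o S]
sSoS => ssSoSoS   [S -> s S o S]
ssSoSoS => sssSoSoSoS   [S -> s S o S]
sssSoSoSoS => ssssSoSoSoSoS   [S -> s S o S]
ssssSoSoSoSoS => sssskoSoSoSoS   [S -> k]
sssskoSoSoSoS => sssskokoSoSoS   [S -> k]
sssskokoSoSoS => sssskokokoSoS   [S -> k]
sssskokokoSoS => sssskokokokoS   [S -> k]
sssskokokokoS => sssskokokokok   [S -> k]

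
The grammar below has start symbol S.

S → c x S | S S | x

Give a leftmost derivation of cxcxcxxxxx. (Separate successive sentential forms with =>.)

S => cxS => cxSS => cxcxSS => cxcxSSS => cxcxcxSSS => cxcxcxxSS => cxcxcxxxS => cxcxcxxxSS => cxcxcxxxxS => cxcxcxxxxx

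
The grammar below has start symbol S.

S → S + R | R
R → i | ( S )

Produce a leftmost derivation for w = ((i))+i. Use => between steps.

S => S+R   [S → S + R]
S+R => R+R   [S → R]
R+R => (S)+R   [R → ( S )]
(S)+R => (R)+R   [S → R]
(R)+R => ((S))+R   [R → ( S )]
((S))+R => ((R))+R   [S → R]
((R))+R => ((i))+R   [R → i]
((i))+R => ((i))+i   [R → i]

S=>S+R=>R+R=>(S)+R=>(R)+R=>((S))+R=>((R))+R=>((i))+R=>((i))+i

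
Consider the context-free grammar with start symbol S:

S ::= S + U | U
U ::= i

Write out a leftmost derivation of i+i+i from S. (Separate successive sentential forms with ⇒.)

S ⇒ S+U   [S ::= S + U]
S+U ⇒ S+U+U   [S ::= S + U]
S+U+U ⇒ U+U+U   [S ::= U]
U+U+U ⇒ i+U+U   [U ::= i]
i+U+U ⇒ i+i+U   [U ::= i]
i+i+U ⇒ i+i+i   [U ::= i]

S ⇒ S+U ⇒ S+U+U ⇒ U+U+U ⇒ i+U+U ⇒ i+i+U ⇒ i+i+i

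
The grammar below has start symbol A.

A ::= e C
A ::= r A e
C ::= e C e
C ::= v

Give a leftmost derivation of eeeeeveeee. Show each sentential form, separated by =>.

A => eC => eeCe => eeeCee => eeeeCeee => eeeeeCeeee => eeeeeveeee

A => eC   [A ::= e C]
eC => eeCe   [C ::= e C e]
eeCe => eeeCee   [C ::= e C e]
eeeCee => eeeeCeee   [C ::= e C e]
eeeeCeee => eeeeeCeeee   [C ::= e C e]
eeeeeCeeee => eeeeeveeee   [C ::= v]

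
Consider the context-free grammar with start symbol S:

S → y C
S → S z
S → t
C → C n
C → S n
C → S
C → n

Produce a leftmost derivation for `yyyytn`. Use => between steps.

S => yC => yS => yyC => yyCn => yySn => yyyCn => yyySn => yyyyCn => yyyySn => yyyytn

S => yC   [S → y C]
yC => yS   [C → S]
yS => yyC   [S → y C]
yyC => yyCn   [C → C n]
yyCn => yySn   [C → S]
yySn => yyyCn   [S → y C]
yyyCn => yyySn   [C → S]
yyySn => yyyyCn   [S → y C]
yyyyCn => yyyySn   [C → S]
yyyySn => yyyytn   [S → t]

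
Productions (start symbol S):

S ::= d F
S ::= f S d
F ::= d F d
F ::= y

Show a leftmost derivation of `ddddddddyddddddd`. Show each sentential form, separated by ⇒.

S ⇒ dF   [S ::= d F]
dF ⇒ ddFd   [F ::= d F d]
ddFd ⇒ dddFdd   [F ::= d F d]
dddFdd ⇒ ddddFddd   [F ::= d F d]
ddddFddd ⇒ dddddFdddd   [F ::= d F d]
dddddFdddd ⇒ ddddddFddddd   [F ::= d F d]
ddddddFddddd ⇒ dddddddFdddddd   [F ::= d F d]
dddddddFdddddd ⇒ ddddddddFddddddd   [F ::= d F d]
ddddddddFddddddd ⇒ ddddddddyddddddd   [F ::= y]

S ⇒ dF ⇒ ddFd ⇒ dddFdd ⇒ ddddFddd ⇒ dddddFdddd ⇒ ddddddFddddd ⇒ dddddddFdddddd ⇒ ddddddddFddddddd ⇒ ddddddddyddddddd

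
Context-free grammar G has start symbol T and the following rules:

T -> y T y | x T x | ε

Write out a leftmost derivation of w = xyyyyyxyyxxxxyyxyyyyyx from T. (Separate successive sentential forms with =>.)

T => xTx   [T -> x T x]
xTx => xyTyx   [T -> y T y]
xyTyx => xyyTyyx   [T -> y T y]
xyyTyyx => xyyyTyyyx   [T -> y T y]
xyyyTyyyx => xyyyyTyyyyx   [T -> y T y]
xyyyyTyyyyx => xyyyyyTyyyyyx   [T -> y T y]
xyyyyyTyyyyyx => xyyyyyxTxyyyyyx   [T -> x T x]
xyyyyyxTxyyyyyx => xyyyyyxyTyxyyyyyx   [T -> y T y]
xyyyyyxyTyxyyyyyx => xyyyyyxyyTyyxyyyyyx   [T -> y T y]
xyyyyyxyyTyyxyyyyyx => xyyyyyxyyxTxyyxyyyyyx   [T -> x T x]
xyyyyyxyyxTxyyxyyyyyx => xyyyyyxyyxxTxxyyxyyyyyx   [T -> x T x]
xyyyyyxyyxxTxxyyxyyyyyx => xyyyyyxyyxxxxyyxyyyyyx   [T -> ε]

T => xTx => xyTyx => xyyTyyx => xyyyTyyyx => xyyyyTyyyyx => xyyyyyTyyyyyx => xyyyyyxTxyyyyyx => xyyyyyxyTyxyyyyyx => xyyyyyxyyTyyxyyyyyx => xyyyyyxyyxTxyyxyyyyyx => xyyyyyxyyxxTxxyyxyyyyyx => xyyyyyxyyxxxxyyxyyyyyx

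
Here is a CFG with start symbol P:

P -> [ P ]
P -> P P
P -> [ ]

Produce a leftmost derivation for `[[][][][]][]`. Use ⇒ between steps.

P⇒PP⇒[P]P⇒[PP]P⇒[PPP]P⇒[PPPP]P⇒[[]PPP]P⇒[[][]PP]P⇒[[][][]P]P⇒[[][][][]]P⇒[[][][][]][]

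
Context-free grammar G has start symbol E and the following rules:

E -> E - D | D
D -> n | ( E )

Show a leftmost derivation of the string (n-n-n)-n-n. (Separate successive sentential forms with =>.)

E => E-D   [E -> E - D]
E-D => E-D-D   [E -> E - D]
E-D-D => D-D-D   [E -> D]
D-D-D => (E)-D-D   [D -> ( E )]
(E)-D-D => (E-D)-D-D   [E -> E - D]
(E-D)-D-D => (E-D-D)-D-D   [E -> E - D]
(E-D-D)-D-D => (D-D-D)-D-D   [E -> D]
(D-D-D)-D-D => (n-D-D)-D-D   [D -> n]
(n-D-D)-D-D => (n-n-D)-D-D   [D -> n]
(n-n-D)-D-D => (n-n-n)-D-D   [D -> n]
(n-n-n)-D-D => (n-n-n)-n-D   [D -> n]
(n-n-n)-n-D => (n-n-n)-n-n   [D -> n]

E => E-D => E-D-D => D-D-D => (E)-D-D => (E-D)-D-D => (E-D-D)-D-D => (D-D-D)-D-D => (n-D-D)-D-D => (n-n-D)-D-D => (n-n-n)-D-D => (n-n-n)-n-D => (n-n-n)-n-n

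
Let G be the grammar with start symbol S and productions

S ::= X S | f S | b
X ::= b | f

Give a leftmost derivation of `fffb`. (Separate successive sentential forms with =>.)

S => XS => fS => fXS => ffS => ffXS => fffS => fffb

S => XS   [S ::= X S]
XS => fS   [X ::= f]
fS => fXS   [S ::= X S]
fXS => ffS   [X ::= f]
ffS => ffXS   [S ::= X S]
ffXS => fffS   [X ::= f]
fffS => fffb   [S ::= b]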